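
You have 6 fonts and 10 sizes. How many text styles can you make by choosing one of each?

By the multiplication principle: 6 x 10.

Final answer: 60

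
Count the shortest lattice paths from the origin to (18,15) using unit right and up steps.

Each path has 18 right steps and 15 up steps in some order (33 steps total).
Choose which 15 of the 33 steps are up: C(33,15).

Final answer: C(33,15) = 1037158320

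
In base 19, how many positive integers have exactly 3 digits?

Leading digit: 18 options (nonzero). Other 2 digit(s): 19 options each.
Total: 18 x 19^2.

Final answer: 6498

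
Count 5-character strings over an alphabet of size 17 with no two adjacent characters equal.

Let g(n) count such strings. g(1) = 17, and each valid string of length n-1 extends in 16 ways (any symbol but the last), so g(n) = 16 g(n-1).
Total: g(5) = 17 x 16^4.

Final answer: 17 x 16^{4} = 1114112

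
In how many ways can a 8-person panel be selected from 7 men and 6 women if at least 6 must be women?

Sum over valid woman counts:
C(6,6)C(7,2).

Final answer: 21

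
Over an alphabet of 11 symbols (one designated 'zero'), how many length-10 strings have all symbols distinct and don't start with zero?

First digit: 10 (nonzero). Second: 10 (not first). Third: 9, etc.
Total: 10 x 10 x 9 x 8 x 7 x 6 x 5 x 4 x 3 x 2.

Final answer: 36288000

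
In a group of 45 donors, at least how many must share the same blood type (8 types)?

There are 8 possible values for blood type (8 types). With 45 donors and 8 categories, by pigeonhole: ceiling(45/8).

Final answer: 6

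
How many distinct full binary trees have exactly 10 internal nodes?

The structures are counted by the Catalan number C_n. Here n = 10.
Using C_0 = 1 and C_(k+1) = C_k x 2(2k+1)/(k+2), build up term by term: C_1=1, C_2=2, C_3=5, C_4=14, C_5=42, C_6=132, C_7=429, C_8=1430, C_9=4862, C_10=16796.

Final answer: C_{10} = 16796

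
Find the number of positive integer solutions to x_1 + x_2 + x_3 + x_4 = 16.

Substitute x'_i = x_i - 1 (so x'_i >= 0). Then sum x'_i = 16 - 4 = 12.
Stars and bars: C(12+4-1, 4-1) = C(15,3).

Final answer: C(15,3) = 455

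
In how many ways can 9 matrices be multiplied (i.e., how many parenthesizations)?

This is a standard Catalan-number count: the answer is C_n. Here n = 9 - 1 = 8.
Using C_0 = 1 and C_(k+1) = C_k x 2(2k+1)/(k+2), build up term by term: C_1=1, C_2=2, C_3=5, C_4=14, C_5=42, C_6=132, C_7=429, C_8=1430.

Final answer: C_{8} = 1430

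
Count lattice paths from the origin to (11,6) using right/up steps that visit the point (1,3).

Paths (0,0)->(1,3): C(4,3) = 4.
Paths (1,3)->(11,6): C(13,3) = 286.
By multiplication principle: 4 x 286.

Final answer: 1144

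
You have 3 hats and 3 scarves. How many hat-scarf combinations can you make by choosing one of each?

By the multiplication principle: 3 x 3.

Final answer: 9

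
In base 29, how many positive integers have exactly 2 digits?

In base 29, the leading digit has 28 choices (1..28); each of the remaining 1 digits has 29 choices.
Total: 28 x 29^1.

Final answer: 812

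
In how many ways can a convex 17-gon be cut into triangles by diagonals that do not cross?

This is a standard Catalan-number count: the answer is C_n. Here n = 17 - 2 = 15.
Using C_0 = 1 and C_(k+1) = C_k x 2(2k+1)/(k+2), build up term by term: C_1=1, C_2=2, C_3=5, C_4=14, C_5=42, C_6=132, C_7=429, C_8=1430, C_9=4862, C_10=16796, C_11=58786, C_12=208012, C_13=742900, C_14=2674440, C_15=9694845.

Final answer: C_{15} = 9694845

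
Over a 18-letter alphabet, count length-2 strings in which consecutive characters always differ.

First character: 18 choices. Each subsequent: 17 choices (must differ from the previous one).
Total: 18 x 17^1.

Final answer: 18 x 17^{1} = 306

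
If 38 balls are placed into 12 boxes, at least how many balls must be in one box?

By the pigeonhole principle: ceiling(38/12).

Final answer: 4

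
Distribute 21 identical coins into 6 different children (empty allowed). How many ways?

Stars and bars: C(n+k-1, k-1) = C(26,5).

Final answer: C(26,5) = 65780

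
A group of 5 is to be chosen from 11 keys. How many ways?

C(11,5) = 11!/(5! x (11-5)!).

Final answer: C(11,5) = 462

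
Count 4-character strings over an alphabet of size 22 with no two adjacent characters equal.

First character: 22 choices. Each subsequent: 21 choices (must differ from the previous one).
Total: 22 x 21^3.

Final answer: 22 x 21^{3} = 203742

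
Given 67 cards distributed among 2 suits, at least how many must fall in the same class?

By pigeonhole with 67 objects and 2 categories: ceiling(67/2).

Final answer: 34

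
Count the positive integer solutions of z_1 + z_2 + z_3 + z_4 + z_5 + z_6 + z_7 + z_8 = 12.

Substitute z'_i = z_i - 1 (so z'_i >= 0). Then sum z'_i = 12 - 8 = 4.
Stars and bars: C(4+8-1, 8-1) = C(11,7).

Final answer: C(11,7) = 330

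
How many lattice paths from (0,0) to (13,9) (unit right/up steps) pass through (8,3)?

Paths (0,0)->(8,3): C(11,3) = 165.
Paths (8,3)->(13,9): C(11,6) = 462.
By multiplication principle: 165 x 462.

Final answer: 76230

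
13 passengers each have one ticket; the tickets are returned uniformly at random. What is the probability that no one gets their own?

D(n) = (n-1)(D(n-1) + D(n-2)), D(0)=1, D(1)=0.
Building up: D(2)=1, D(3)=2, D(4)=9, D(5)=44, D(6)=265, D(7)=1854, D(8)=14833, D(9)=133496, D(10)=1334961, D(11)=14684570, D(12)=176214841, D(13)=2290792932.
Total arrangements: 13! = 6227020800.
Probability = D(13)/13! = 63633137/172972800.

Final answer: D(13)/13! = 2290792932/6227020800 = 0.367879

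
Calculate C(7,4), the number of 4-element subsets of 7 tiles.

C(7,4) = 7!/(4! x (7-4)!).

Final answer: C(7,4) = 35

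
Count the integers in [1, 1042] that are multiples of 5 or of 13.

Multiples of 5: 208. Multiples of 13: 80. Of both (lcm=65): 16.
By inclusion-exclusion: 208 + 80 - 16.

Final answer: 272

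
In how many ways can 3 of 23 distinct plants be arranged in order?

P(23,3) = 23!/(23-3)! = 23!/20!.

Final answer: P(23,3) = 10626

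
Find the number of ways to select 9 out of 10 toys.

C(10,9) = 10!/(9! x 1!).

Final answer: \binom{10}{9} = 10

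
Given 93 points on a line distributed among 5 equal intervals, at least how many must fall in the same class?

By pigeonhole with 93 objects and 5 categories: ceiling(93/5).

Final answer: 19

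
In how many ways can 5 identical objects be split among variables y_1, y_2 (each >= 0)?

Stars and bars with 5 stars and 1 bars:
C(5+2-1, 2-1) = C(6,1).

Final answer: C(6,1) = 6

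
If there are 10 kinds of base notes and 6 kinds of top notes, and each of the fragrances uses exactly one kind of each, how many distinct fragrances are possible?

By the multiplication principle: 10 x 6.

Final answer: 60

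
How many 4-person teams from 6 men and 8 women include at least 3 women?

Sum over valid woman counts:
C(8,3)C(6,1) = 336
C(8,4)C(6,0) = 70
Total: 336 + 70.

Final answer: 406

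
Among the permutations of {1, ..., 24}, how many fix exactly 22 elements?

Choose which 22 elements are fixed: C(24,22) = 276.
Derange the remaining 2 using D(j) = (j-1)(D(j-1) + D(j-2)), D(0)=1, D(1)=0: D(2)=1.
Total: 276 x 1.

Final answer: C(24,22) D(2) = 276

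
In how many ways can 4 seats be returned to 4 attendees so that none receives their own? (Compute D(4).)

D(n) = (n-1)(D(n-1) + D(n-2)), D(0)=1, D(1)=0.
D(2) = 1 x (0 + 1) = 1
D(3) = 2 x (1 + 0) = 2
D(4) = 3 x (D(3) + D(2)) = 3 x (2 + 1)

Final answer: D(4) = 9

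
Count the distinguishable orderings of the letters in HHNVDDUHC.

Letters (C:1, D:2, H:3, N:1, U:1, V:1). Total letters: 9.
Permutations = 9!/(3! x 2!).

Final answer: 30240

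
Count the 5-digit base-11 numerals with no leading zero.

Leading digit: 10 options (nonzero). Other 4 digit(s): 11 options each.
Total: 10 x 11^4.

Final answer: 146410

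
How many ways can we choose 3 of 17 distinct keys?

C(17,3) = 17!/(3! x (17-3)!).

Final answer: C(17,3) = 680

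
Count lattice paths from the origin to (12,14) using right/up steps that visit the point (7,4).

Paths (0,0)->(7,4): C(11,4) = 330.
Paths (7,4)->(12,14): C(15,10) = 3003.
By multiplication principle: 330 x 3003.

Final answer: 990990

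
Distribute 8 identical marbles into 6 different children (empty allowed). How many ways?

Stars and bars: C(n+k-1, k-1) = C(13,5).

Final answer: C(13,5) = 1287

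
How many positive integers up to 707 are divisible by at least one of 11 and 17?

Multiples of 11: 64. Multiples of 17: 41. Of both (lcm=187): 3.
By inclusion-exclusion: 64 + 41 - 3.

Final answer: 102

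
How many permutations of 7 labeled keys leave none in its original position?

Use the recurrence D(n) = (n-1)(D(n-1) + D(n-2)) with D(0)=1, D(1)=0.
D(2) = 1 x (0 + 1) = 1
D(3) = 2 x (1 + 0) = 2
D(4) = 3 x (2 + 1) = 9
D(5) = 4 x (9 + 2) = 44
D(6) = 5 x (44 + 9) = 265
D(7) = 6 x (D(6) + D(5)) = 6 x (265 + 44)

Final answer: D(7) = 1854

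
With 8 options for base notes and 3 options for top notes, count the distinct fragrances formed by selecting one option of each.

By the multiplication principle: 8 x 3.

Final answer: 24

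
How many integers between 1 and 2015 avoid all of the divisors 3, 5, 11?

|div by 3|=671, |div by 5|=403, |div by 11|=183.
|div by 3&5|=134, |div by 3&11|=61, |div by 5&11|=36, |div by all|=12.
By inclusion-exclusion, divisible by at least one: 671+403+183-134-61-36+12 = 1038.
Not divisible by any: 2015 - 1038.

Final answer: 977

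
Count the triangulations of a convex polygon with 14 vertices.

This is a standard Catalan-number count: the answer is C_n. Here n = 14 - 2 = 12.
C_n = C(2n,n)/(n+1), so C_{12} = C(24,12)/13 = 2704156/13.

Final answer: C_{12} = 208012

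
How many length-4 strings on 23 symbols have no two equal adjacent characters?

Let g(n) count such strings. g(1) = 23, and each valid string of length n-1 extends in 22 ways (any symbol but the last), so g(n) = 22 g(n-1).
Total: g(4) = 23 x 22^3.

Final answer: 23 x 22^{3} = 244904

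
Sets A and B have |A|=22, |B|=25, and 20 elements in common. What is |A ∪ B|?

|A union B| = |A| + |B| - |A intersect B| = 22 + 25 - 20.

Final answer: 27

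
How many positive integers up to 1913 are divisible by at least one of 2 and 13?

Multiples of 2: 956. Multiples of 13: 147. Of both (lcm=26): 73.
By inclusion-exclusion: 956 + 147 - 73.

Final answer: 1030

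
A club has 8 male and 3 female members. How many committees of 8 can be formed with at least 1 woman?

Sum over valid woman counts:
C(3,1)C(8,7) = 24
C(3,2)C(8,6) = 84
C(3,3)C(8,5) = 56
Total: 24 + 84 + 56.

Final answer: 164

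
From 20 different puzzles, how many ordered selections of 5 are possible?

P(20,5) = 20!/(20-5)! = 20!/15!.

Final answer: P(20,5) = 1860480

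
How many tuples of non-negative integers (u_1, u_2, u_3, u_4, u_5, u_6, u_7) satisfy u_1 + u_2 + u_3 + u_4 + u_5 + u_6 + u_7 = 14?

Stars and bars with 14 stars and 6 bars:
C(14+7-1, 7-1) = C(20,6).

Final answer: C(20,6) = 38760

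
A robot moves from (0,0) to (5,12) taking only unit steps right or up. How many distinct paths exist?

Each path has 5 right steps and 12 up steps in some order (17 steps total).
Choose which 12 of the 17 steps are up: C(17,12).

Final answer: C(17,12) = 6188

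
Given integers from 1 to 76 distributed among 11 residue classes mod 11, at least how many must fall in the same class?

By pigeonhole with 76 objects and 11 categories: ceiling(76/11).

Final answer: 7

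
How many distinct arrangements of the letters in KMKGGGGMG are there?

Letters (G:5, K:2, M:2). Total letters: 9.
Permutations = 9!/(5! x 2! x 2!).

Final answer: 756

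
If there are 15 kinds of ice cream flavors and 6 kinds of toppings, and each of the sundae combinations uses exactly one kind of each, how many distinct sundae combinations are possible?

By the multiplication principle: 15 x 6.

Final answer: 90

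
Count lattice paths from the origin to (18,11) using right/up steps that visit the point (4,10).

Paths (0,0)->(4,10): C(14,10) = 1001.
Paths (4,10)->(18,11): C(15,1) = 15.
By multiplication principle: 1001 x 15.

Final answer: 15015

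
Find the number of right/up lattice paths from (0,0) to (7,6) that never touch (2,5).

Total paths to (7,6): C(13,6) = 1716.
Paths through (2,5): C(7,5) x C(6,1) = 126.
Avoiding (2,5): 1716 - 126.

Final answer: 1590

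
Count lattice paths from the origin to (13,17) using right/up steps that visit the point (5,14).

Paths (0,0)->(5,14): C(19,14) = 11628.
Paths (5,14)->(13,17): C(11,3) = 165.
By multiplication principle: 11628 x 165.

Final answer: 1918620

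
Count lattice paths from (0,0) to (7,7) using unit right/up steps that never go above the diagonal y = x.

Total monotonic paths to (7,7): C(14,7) = 3432.
Paths that cross above y=x (reflection bijection): C(14,8) = 3003.
Valid Dyck paths: 3432 - 3003.
(These counts are the Catalan numbers.)

Final answer: C_{7} = 429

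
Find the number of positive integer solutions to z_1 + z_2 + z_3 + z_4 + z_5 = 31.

Substitute z'_i = z_i - 1 (so z'_i >= 0). Then sum z'_i = 31 - 5 = 26.
Stars and bars: C(26+5-1, 5-1) = C(30,4).

Final answer: C(30,4) = 27405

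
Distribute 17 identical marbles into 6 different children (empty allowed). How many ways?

Stars and bars: C(n+k-1, k-1) = C(22,5).

Final answer: C(22,5) = 26334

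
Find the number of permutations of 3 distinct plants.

The number of ways to arrange 3 distinct objects is 3!.

Final answer: 3! = 6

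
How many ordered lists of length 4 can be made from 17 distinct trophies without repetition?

P(17,4) = 17!/(17-4)! = 17!/13!.

Final answer: P(17,4) = 57120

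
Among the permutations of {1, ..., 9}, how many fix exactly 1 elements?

Choose which 1 elements are fixed: C(9,1) = 9.
Derange the remaining 8 using D(j) = (j-1)(D(j-1) + D(j-2)), D(0)=1, D(1)=0: D(2)=1, D(3)=2, D(4)=9, D(5)=44, D(6)=265, D(7)=1854, D(8)=14833.
Total: 9 x 14833.

Final answer: C(9,1) D(8) = 133497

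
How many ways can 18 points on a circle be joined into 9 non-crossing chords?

The structures are counted by the Catalan number C_n. Here n = 18/2 = 9.
C_n = C(2n,n) - C(2n,n+1), so C_{9} = C(18,9) - C(18,10) = 48620 - 43758.

Final answer: C_{9} = 4862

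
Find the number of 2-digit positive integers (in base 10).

These are the integers in [10^1, 10^2), so the count is 10^2 - 10^1 = 9 x 10^1.

Final answer: 90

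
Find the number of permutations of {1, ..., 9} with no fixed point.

Use the recurrence D(n) = (n-1)(D(n-1) + D(n-2)) with D(0)=1, D(1)=0.
D(2) = 1 x (0 + 1) = 1
D(3) = 2 x (1 + 0) = 2
D(4) = 3 x (2 + 1) = 9
D(5) = 4 x (9 + 2) = 44
D(6) = 5 x (44 + 9) = 265
D(7) = 6 x (265 + 44) = 1854
D(8) = 7 x (1854 + 265) = 14833
D(9) = 8 x (D(8) + D(7)) = 8 x (14833 + 1854)

Final answer: D(9) = 133496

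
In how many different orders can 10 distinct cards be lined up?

The number of ways to arrange 10 distinct objects is 10!.

Final answer: 10! = 3628800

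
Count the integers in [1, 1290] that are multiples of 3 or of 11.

Multiples of 3: 430. Multiples of 11: 117. Of both (lcm=33): 39.
By inclusion-exclusion: 430 + 117 - 39.

Final answer: 508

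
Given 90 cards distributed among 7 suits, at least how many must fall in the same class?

By pigeonhole with 90 objects and 7 categories: ceiling(90/7).

Final answer: 13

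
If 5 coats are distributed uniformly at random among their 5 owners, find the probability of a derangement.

D(n) = (n-1)(D(n-1) + D(n-2)), D(0)=1, D(1)=0.
Building up: D(2)=1, D(3)=2, D(4)=9, D(5)=44.
Total arrangements: 5! = 120.
Probability = D(5)/5! = 11/30.

Final answer: D(5)/5! = 44/120 = 0.366667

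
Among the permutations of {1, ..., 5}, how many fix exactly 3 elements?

Choose which 3 elements are fixed: C(5,3) = 10.
Derange the remaining 2 using D(j) = (j-1)(D(j-1) + D(j-2)), D(0)=1, D(1)=0: D(2)=1.
Total: 10 x 1.

Final answer: C(5,3) D(2) = 10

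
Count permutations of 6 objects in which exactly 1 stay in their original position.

Choose which 1 elements are fixed: C(6,1) = 6.
Derange the remaining 5 using D(j) = (j-1)(D(j-1) + D(j-2)), D(0)=1, D(1)=0: D(2)=1, D(3)=2, D(4)=9, D(5)=44.
Total: 6 x 44.

Final answer: C(6,1) D(5) = 264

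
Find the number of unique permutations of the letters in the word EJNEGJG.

Letters (E:2, G:2, J:2, N:1). Total letters: 7.
Permutations = 7!/(2! x 2! x 2!).

Final answer: 630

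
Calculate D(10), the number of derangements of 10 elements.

Derangements satisfy D(n) = (n-1)(D(n-1) + D(n-2)), starting from D(0)=1, D(1)=0.
D(2) = 1 x (0 + 1) = 1
D(3) = 2 x (1 + 0) = 2
D(4) = 3 x (2 + 1) = 9
D(5) = 4 x (9 + 2) = 44
D(6) = 5 x (44 + 9) = 265
D(7) = 6 x (265 + 44) = 1854
D(8) = 7 x (1854 + 265) = 14833
D(9) = 8 x (14833 + 1854) = 133496
D(10) = 9 x (D(9) + D(8)) = 9 x (133496 + 14833)

Final answer: D(10) = 1334961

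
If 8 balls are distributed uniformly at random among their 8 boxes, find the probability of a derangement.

Derangements satisfy D(n) = (n-1)(D(n-1) + D(n-2)), starting from D(0)=1, D(1)=0.
Building up: D(2)=1, D(3)=2, D(4)=9, D(5)=44, D(6)=265, D(7)=1854, D(8)=14833.
Total arrangements: 8! = 40320.
Probability = D(8)/8! = 2119/5760.

Final answer: D(8)/8! = 14833/40320 = 0.367882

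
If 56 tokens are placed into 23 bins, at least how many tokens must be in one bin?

By the pigeonhole principle: ceiling(56/23).

Final answer: 3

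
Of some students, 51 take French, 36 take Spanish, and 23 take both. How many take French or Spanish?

|A union B| = |A| + |B| - |A intersect B| = 51 + 36 - 23.

Final answer: 64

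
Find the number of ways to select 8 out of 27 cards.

C(27,8) = 27!/(8! x 19!).

Final answer: \binom{27}{8} = 2220075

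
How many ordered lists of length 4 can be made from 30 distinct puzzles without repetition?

P(30,4) = 30!/(30-4)! = 30!/26!.

Final answer: P(30,4) = 657720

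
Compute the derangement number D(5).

Use the recurrence D(n) = (n-1)(D(n-1) + D(n-2)) with D(0)=1, D(1)=0.
Building up: D(2)=1, D(3)=2, D(4)=9.
D(5) = 4 x (D(4) + D(3)) = 4 x (9 + 2).

Final answer: D(5) = 44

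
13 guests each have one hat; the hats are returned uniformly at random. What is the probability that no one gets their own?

Use the recurrence D(n) = (n-1)(D(n-1) + D(n-2)) with D(0)=1, D(1)=0.
Building up: D(2)=1, D(3)=2, D(4)=9, D(5)=44, D(6)=265, D(7)=1854, D(8)=14833, D(9)=133496, D(10)=1334961, D(11)=14684570, D(12)=176214841, D(13)=2290792932.
Total arrangements: 13! = 6227020800.
Probability = D(13)/13! = 63633137/172972800.

Final answer: D(13)/13! = 2290792932/6227020800 = 0.367879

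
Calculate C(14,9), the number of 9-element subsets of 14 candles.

C(14,9) = 14!/(9! x 5!).

Final answer: \binom{14}{9} = 2002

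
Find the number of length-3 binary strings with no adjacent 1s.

A valid string ends in 0 (append to any length-(n-1) valid string) or in 01 (append to any length-(n-2) valid string), so a(n) = a(n-1) + a(n-2) with a(1)=2, a(2)=3.
Building up term by term: a(1)=2, a(2)=3, a(3)=5.

Final answer: 5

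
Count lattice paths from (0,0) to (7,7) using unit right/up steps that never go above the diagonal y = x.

Total monotonic paths to (7,7): C(14,7) = 3432.
Reflecting each bad path at its first crossing gives a bijection with paths to (6,8): C(14,8) = 3003.
Valid Dyck paths: 3432 - 3003.
(Check: C(14,7) - C(14,8) = C(14,7)/8, the Catalan number C_{7}.)

Final answer: C_{7} = 429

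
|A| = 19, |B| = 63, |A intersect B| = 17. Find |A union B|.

|A union B| = |A| + |B| - |A intersect B| = 19 + 63 - 17.

Final answer: 65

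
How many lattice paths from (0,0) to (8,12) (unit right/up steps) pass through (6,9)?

Paths (0,0)->(6,9): C(15,9) = 5005.
Paths (6,9)->(8,12): C(5,3) = 10.
By multiplication principle: 5005 x 10.

Final answer: 50050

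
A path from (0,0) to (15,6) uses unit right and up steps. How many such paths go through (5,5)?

Paths (0,0)->(5,5): C(10,5) = 252.
Paths (5,5)->(15,6): C(11,1) = 11.
By multiplication principle: 252 x 11.

Final answer: 2772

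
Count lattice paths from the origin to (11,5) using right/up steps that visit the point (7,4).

Paths (0,0)->(7,4): C(11,4) = 330.
Paths (7,4)->(11,5): C(5,1) = 5.
By multiplication principle: 330 x 5.

Final answer: 1650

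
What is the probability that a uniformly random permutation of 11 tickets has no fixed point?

Use the recurrence D(n) = (n-1)(D(n-1) + D(n-2)) with D(0)=1, D(1)=0.
Building up: D(2)=1, D(3)=2, D(4)=9, D(5)=44, D(6)=265, D(7)=1854, D(8)=14833, D(9)=133496, D(10)=1334961, D(11)=14684570.
Total arrangements: 11! = 39916800.
Probability = D(11)/11! = 1468457/3991680.

Final answer: D(11)/11! = 14684570/39916800 = 0.367879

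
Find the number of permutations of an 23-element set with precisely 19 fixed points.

Choose which 19 elements are fixed: C(23,19) = 8855.
Derange the remaining 4 using D(j) = (j-1)(D(j-1) + D(j-2)), D(0)=1, D(1)=0: D(2)=1, D(3)=2, D(4)=9.
Total: 8855 x 9.

Final answer: C(23,19) D(4) = 79695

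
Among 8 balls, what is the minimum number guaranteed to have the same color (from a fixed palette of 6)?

There are 6 possible values for color (from a fixed palette of 6). With 8 balls and 6 categories, by pigeonhole: ceiling(8/6).

Final answer: 2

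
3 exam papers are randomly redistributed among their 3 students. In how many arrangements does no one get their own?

Derangements satisfy D(n) = (n-1)(D(n-1) + D(n-2)), starting from D(0)=1, D(1)=0.
D(2) = 1 x (0 + 1) = 1
D(3) = 2 x (D(2) + D(1)) = 2 x (1 + 0)

Final answer: D(3) = 2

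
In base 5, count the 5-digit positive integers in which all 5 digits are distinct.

First digit: 4 (nonzero). Second: 4 (not first). Third: 3, etc.
Total: 4 x 4 x 3 x 2 x 1.

Final answer: 96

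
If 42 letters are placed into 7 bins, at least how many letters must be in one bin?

By the pigeonhole principle: ceiling(42/7).

Final answer: 6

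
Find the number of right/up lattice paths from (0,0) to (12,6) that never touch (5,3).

Total paths to (12,6): C(18,6) = 18564.
Paths through (5,3): C(8,3) x C(10,3) = 6720.
Avoiding (5,3): 18564 - 6720.

Final answer: 11844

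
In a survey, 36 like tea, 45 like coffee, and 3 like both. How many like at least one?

|A union B| = |A| + |B| - |A intersect B| = 36 + 45 - 3.

Final answer: 78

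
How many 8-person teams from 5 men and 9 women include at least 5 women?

Sum over valid woman counts:
C(9,5)C(5,3) = 1260
C(9,6)C(5,2) = 840
C(9,7)C(5,1) = 180
C(9,8)C(5,0) = 9
Total: 1260 + 840 + 180 + 9.

Final answer: 2289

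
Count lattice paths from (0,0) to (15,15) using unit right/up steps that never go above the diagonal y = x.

Total monotonic paths to (15,15): C(30,15) = 155117520.
A path is bad iff it touches y = x + 1; reflecting its initial segment maps bad paths bijectively onto all paths to (14,16), of which there are C(30,16) = 145422675.
Valid Dyck paths: 155117520 - 145422675.
(Equivalently, C_{15} = C(30,15)/16 = 155117520/16.)

Final answer: C_{15} = 9694845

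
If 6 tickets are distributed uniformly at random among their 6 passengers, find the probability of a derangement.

Derangements satisfy D(n) = (n-1)(D(n-1) + D(n-2)), starting from D(0)=1, D(1)=0.
Building up: D(2)=1, D(3)=2, D(4)=9, D(5)=44, D(6)=265.
Total arrangements: 6! = 720.
Probability = D(6)/6! = 53/144.

Final answer: D(6)/6! = 265/720 = 0.368056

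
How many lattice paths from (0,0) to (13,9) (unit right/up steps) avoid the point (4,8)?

Total paths to (13,9): C(22,9) = 497420.
Paths through (4,8): C(12,8) x C(10,1) = 4950.
Avoiding (4,8): 497420 - 4950.

Final answer: 492470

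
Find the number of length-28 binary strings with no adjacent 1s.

Classify by the final bit: ...0 gives a(n-1) strings, ...01 gives a(n-2) strings. Thus a(n) = a(n-1) + a(n-2) with a(1)=2, a(2)=3.
Computing successive values: a(1)=2, a(2)=3, a(3)=5, a(4)=8, a(5)=13, a(6)=21, a(7)=34, a(8)=55, a(9)=89, a(10)=144, a(11)=233, a(12)=377, a(13)=610, a(14)=987, a(15)=1597, a(16)=2584, a(17)=4181, a(18)=6765, a(19)=10946, a(20)=17711, a(21)=28657, a(22)=46368, a(23)=75025, a(24)=121393, a(25)=196418, a(26)=317811, a(27)=514229, a(28)=832040.

Final answer: 832040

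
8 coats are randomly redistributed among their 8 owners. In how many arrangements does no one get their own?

D(n) = (n-1)(D(n-1) + D(n-2)), D(0)=1, D(1)=0.
D(2) = 1 x (0 + 1) = 1
D(3) = 2 x (1 + 0) = 2
D(4) = 3 x (2 + 1) = 9
D(5) = 4 x (9 + 2) = 44
D(6) = 5 x (44 + 9) = 265
D(7) = 6 x (265 + 44) = 1854
D(8) = 7 x (D(7) + D(6)) = 7 x (1854 + 265)

Final answer: D(8) = 14833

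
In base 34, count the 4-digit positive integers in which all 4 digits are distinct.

First digit: 33 (nonzero). Second: 33 (not first). Third: 32, etc.
Total: 33 x 33 x 32 x 31.

Final answer: 1080288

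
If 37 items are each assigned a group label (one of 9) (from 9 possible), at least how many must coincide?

There are 9 possible values for group label (one of 9). With 37 items and 9 categories, by pigeonhole: ceiling(37/9).

Final answer: 5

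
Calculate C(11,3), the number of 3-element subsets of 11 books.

C(11,3) = 11!/(3! x 8!).

Final answer: \binom{11}{3} = 165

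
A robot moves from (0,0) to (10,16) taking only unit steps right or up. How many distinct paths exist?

Each path has 10 right steps and 16 up steps in some order (26 steps total).
Choose which 16 of the 26 steps are up: C(26,16).

Final answer: C(26,16) = 5311735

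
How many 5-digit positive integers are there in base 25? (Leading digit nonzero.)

Leading digit: 24 options (nonzero). Other 4 digit(s): 25 options each.
Total: 24 x 25^4.

Final answer: 9375000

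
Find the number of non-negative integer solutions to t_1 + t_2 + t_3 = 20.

Stars and bars with 20 stars and 2 bars:
C(20+3-1, 3-1) = C(22,2).

Final answer: C(22,2) = 231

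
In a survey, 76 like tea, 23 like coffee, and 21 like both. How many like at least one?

|A union B| = |A| + |B| - |A intersect B| = 76 + 23 - 21.

Final answer: 78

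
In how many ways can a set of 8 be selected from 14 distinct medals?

C(14,8) = 14!/(8! x (14-8)!).

Final answer: C(14,8) = 3003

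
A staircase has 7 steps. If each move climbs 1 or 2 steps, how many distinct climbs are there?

Let f(n) count the ways. The last step is size 1 or 2, so f(n) = f(n-1) + f(n-2) with f(1)=1, f(2)=2.
Building up term by term: f(1)=1, f(2)=2, f(3)=3, f(4)=5, f(5)=8, f(6)=13, f(7)=21.

Final answer: 21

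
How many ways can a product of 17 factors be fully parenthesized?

This is a standard Catalan-number count: the answer is C_n. Here n = 17 - 1 = 16.
C_n = C(2n,n)/(n+1), so C_{16} = C(32,16)/17 = 601080390/17.

Final answer: C_{16} = 35357670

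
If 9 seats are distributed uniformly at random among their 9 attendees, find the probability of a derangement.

Use the recurrence D(n) = (n-1)(D(n-1) + D(n-2)) with D(0)=1, D(1)=0.
Building up: D(2)=1, D(3)=2, D(4)=9, D(5)=44, D(6)=265, D(7)=1854, D(8)=14833, D(9)=133496.
Total arrangements: 9! = 362880.
Probability = D(9)/9! = 16687/45360.

Final answer: D(9)/9! = 133496/362880 = 0.367879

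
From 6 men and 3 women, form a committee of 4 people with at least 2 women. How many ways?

Sum over valid woman counts:
C(3,2)C(6,2) = 45
C(3,3)C(6,1) = 6
Total: 45 + 6.

Final answer: 51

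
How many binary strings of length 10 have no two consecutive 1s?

A valid string ends in 0 (append to any length-(n-1) valid string) or in 01 (append to any length-(n-2) valid string), so a(n) = a(n-1) + a(n-2) with a(1)=2, a(2)=3.
Building up term by term: a(1)=2, a(2)=3, a(3)=5, a(4)=8, a(5)=13, a(6)=21, a(7)=34, a(8)=55, a(9)=89, a(10)=144.

Final answer: 144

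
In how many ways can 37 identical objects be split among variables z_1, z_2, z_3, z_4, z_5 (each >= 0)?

Stars and bars with 37 stars and 4 bars:
C(37+5-1, 5-1) = C(41,4).

Final answer: C(41,4) = 101270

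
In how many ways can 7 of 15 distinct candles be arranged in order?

P(15,7) = 15!/(15-7)! = 15!/8!.

Final answer: P(15,7) = 32432400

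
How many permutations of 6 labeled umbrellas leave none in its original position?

Use the recurrence D(n) = (n-1)(D(n-1) + D(n-2)) with D(0)=1, D(1)=0.
D(2) = 1 x (0 + 1) = 1
D(3) = 2 x (1 + 0) = 2
D(4) = 3 x (2 + 1) = 9
D(5) = 4 x (9 + 2) = 44
D(6) = 5 x (D(5) + D(4)) = 5 x (44 + 9)

Final answer: D(6) = 265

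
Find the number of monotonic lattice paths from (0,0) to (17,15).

Each path has 17 right steps and 15 up steps in some order (32 steps total).
Choose which 15 of the 32 steps are up: C(32,15).

Final answer: C(32,15) = 565722720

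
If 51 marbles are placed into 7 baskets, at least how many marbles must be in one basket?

By the pigeonhole principle: ceiling(51/7).

Final answer: 8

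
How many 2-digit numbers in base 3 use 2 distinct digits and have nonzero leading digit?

The leading digit has 2 choices (anything but zero); the next has 2 (anything but the first), then 1, and so on, one fewer each time.
Total: 2 x 2.

Final answer: 4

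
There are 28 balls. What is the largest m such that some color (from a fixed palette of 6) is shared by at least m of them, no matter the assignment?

There are 6 possible values for color (from a fixed palette of 6). With 28 balls and 6 categories, by pigeonhole: ceiling(28/6).

Final answer: 5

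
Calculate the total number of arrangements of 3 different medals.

The number of ways to arrange 3 distinct objects is 3!.

Final answer: 3! = 6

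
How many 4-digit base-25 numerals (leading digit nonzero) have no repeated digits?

The leading digit has 24 choices (anything but zero); the next has 24 (anything but the first), then 23, and so on, one fewer each time.
Total: 24 x 24 x 23 x 22.

Final answer: 291456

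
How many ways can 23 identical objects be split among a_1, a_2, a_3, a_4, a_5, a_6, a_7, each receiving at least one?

Substitute a'_i = a_i - 1 (so a'_i >= 0). Then sum a'_i = 23 - 7 = 16.
Stars and bars: C(16+7-1, 7-1) = C(22,6).

Final answer: C(22,6) = 74613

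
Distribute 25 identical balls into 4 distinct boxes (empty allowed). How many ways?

Stars and bars: C(n+k-1, k-1) = C(28,3).

Final answer: C(28,3) = 3276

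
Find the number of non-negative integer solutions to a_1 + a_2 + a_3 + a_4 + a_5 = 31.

Stars and bars with 31 stars and 4 bars:
C(31+5-1, 5-1) = C(35,4).

Final answer: C(35,4) = 52360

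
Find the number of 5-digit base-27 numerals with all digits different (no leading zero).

The leading digit has 26 choices (anything but zero); the next has 26 (anything but the first), then 25, and so on, one fewer each time.
Total: 26 x 26 x 25 x 24 x 23.

Final answer: 9328800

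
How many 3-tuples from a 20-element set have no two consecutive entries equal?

Let g(n) count such strings. g(1) = 20, and each valid string of length n-1 extends in 19 ways (any symbol but the last), so g(n) = 19 g(n-1).
Total: g(3) = 20 x 19^2.

Final answer: 20 x 19^{2} = 7220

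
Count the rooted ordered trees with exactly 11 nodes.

The structures are counted by the Catalan number C_n. Here n = 11 - 1 = 10.
C_n = C(2n,n) - C(2n,n+1), so C_{10} = C(20,10) - C(20,11) = 184756 - 167960.

Final answer: C_{10} = 16796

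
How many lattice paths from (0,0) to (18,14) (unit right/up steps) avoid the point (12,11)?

Total paths to (18,14): C(32,14) = 471435600.
Paths through (12,11): C(23,11) x C(9,3) = 113574552.
Avoiding (12,11): 471435600 - 113574552.

Final answer: 357861048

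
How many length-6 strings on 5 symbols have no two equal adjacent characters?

First character: 5 choices. Each subsequent: 4 choices (must differ from the previous one).
Total: 5 x 4^5.

Final answer: 5 x 4^{5} = 5120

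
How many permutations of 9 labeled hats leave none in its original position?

Derangements satisfy D(n) = (n-1)(D(n-1) + D(n-2)), starting from D(0)=1, D(1)=0.
D(2) = 1 x (0 + 1) = 1
D(3) = 2 x (1 + 0) = 2
D(4) = 3 x (2 + 1) = 9
D(5) = 4 x (9 + 2) = 44
D(6) = 5 x (44 + 9) = 265
D(7) = 6 x (265 + 44) = 1854
D(8) = 7 x (1854 + 265) = 14833
D(9) = 8 x (D(8) + D(7)) = 8 x (14833 + 1854)

Final answer: D(9) = 133496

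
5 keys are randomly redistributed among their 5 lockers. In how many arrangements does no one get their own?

Use the recurrence D(n) = (n-1)(D(n-1) + D(n-2)) with D(0)=1, D(1)=0.
D(2) = 1 x (0 + 1) = 1
D(3) = 2 x (1 + 0) = 2
D(4) = 3 x (2 + 1) = 9
D(5) = 4 x (D(4) + D(3)) = 4 x (9 + 2)

Final answer: D(5) = 44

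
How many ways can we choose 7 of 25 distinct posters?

C(25,7) = 25!/(7! x 18!).

Final answer: \binom{25}{7} = 480700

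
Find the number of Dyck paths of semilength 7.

Total monotonic paths to (7,7): C(14,7) = 3432.
Reflecting each bad path at its first crossing gives a bijection with paths to (6,8): C(14,8) = 3003.
Valid Dyck paths: 3432 - 3003.
(This is the Catalan number C_{7}.)

Final answer: C_{7} = 429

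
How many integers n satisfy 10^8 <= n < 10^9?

These are the integers in [10^8, 10^9), so the count is 10^9 - 10^8 = 9 x 10^8.

Final answer: 900000000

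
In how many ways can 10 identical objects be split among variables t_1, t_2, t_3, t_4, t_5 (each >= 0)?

Stars and bars with 10 stars and 4 bars:
C(10+5-1, 5-1) = C(14,4).

Final answer: C(14,4) = 1001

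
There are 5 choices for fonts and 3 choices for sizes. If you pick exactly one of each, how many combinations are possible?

By the multiplication principle: 5 x 3.

Final answer: 15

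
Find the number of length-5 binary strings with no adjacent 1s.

Classify by the final bit: ...0 gives a(n-1) strings, ...01 gives a(n-2) strings. Thus a(n) = a(n-1) + a(n-2) with a(1)=2, a(2)=3.
Computing successive values: a(1)=2, a(2)=3, a(3)=5, a(4)=8, a(5)=13.

Final answer: 13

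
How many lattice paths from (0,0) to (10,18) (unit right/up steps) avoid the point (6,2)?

Total paths to (10,18): C(28,18) = 13123110.
Paths through (6,2): C(8,2) x C(20,16) = 135660.
Avoiding (6,2): 13123110 - 135660.

Final answer: 12987450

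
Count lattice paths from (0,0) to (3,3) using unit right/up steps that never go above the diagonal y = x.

Total monotonic paths to (3,3): C(6,3) = 20.
A path is bad iff it touches y = x + 1; reflecting its initial segment maps bad paths bijectively onto all paths to (2,4), of which there are C(6,4) = 15.
Valid Dyck paths: 20 - 15.
(These counts are the Catalan numbers.)

Final answer: C_{3} = 5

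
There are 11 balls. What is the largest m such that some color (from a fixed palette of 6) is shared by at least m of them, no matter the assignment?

There are 6 possible values for color (from a fixed palette of 6). With 11 balls and 6 categories, by pigeonhole: ceiling(11/6).

Final answer: 2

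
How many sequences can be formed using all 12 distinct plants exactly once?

The number of ways to arrange 12 distinct objects is 12!.

Final answer: 12! = 479001600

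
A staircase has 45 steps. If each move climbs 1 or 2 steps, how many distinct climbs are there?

Condition on the final move: it is a 1-step (f(n-1) ways to get there) or a 2-step (f(n-2) ways), so f(n) = f(n-1) + f(n-2), with f(1)=1, f(2)=2.
Building up term by term: f(1)=1, f(2)=2, f(3)=3, f(4)=5, f(5)=8, f(6)=13, f(7)=21, f(8)=34, f(9)=55, f(10)=89, f(11)=144, f(12)=233, f(13)=377, f(14)=610, f(15)=987, f(16)=1597, f(17)=2584, f(18)=4181, f(19)=6765, f(20)=10946, f(21)=17711, f(22)=28657, f(23)=46368, f(24)=75025, f(25)=121393, f(26)=196418, f(27)=317811, f(28)=514229, f(29)=832040, f(30)=1346269, f(31)=2178309, f(32)=3524578, f(33)=5702887, f(34)=9227465, f(35)=14930352, f(36)=24157817, f(37)=39088169, f(38)=63245986, f(39)=102334155, f(40)=165580141, f(41)=267914296, f(42)=433494437, f(43)=701408733, f(44)=1134903170, f(45)=1836311903.

Final answer: 1836311903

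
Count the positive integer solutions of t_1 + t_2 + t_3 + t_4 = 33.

Substitute t'_i = t_i - 1 (so t'_i >= 0). Then sum t'_i = 33 - 4 = 29.
Stars and bars: C(29+4-1, 4-1) = C(32,3).

Final answer: C(32,3) = 4960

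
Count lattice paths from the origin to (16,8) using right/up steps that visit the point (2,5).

Paths (0,0)->(2,5): C(7,5) = 21.
Paths (2,5)->(16,8): C(17,3) = 680.
By multiplication principle: 21 x 680.

Final answer: 14280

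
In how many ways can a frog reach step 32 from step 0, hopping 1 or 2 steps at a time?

Let f(n) be the number of climbs. Removing the last move (1 or 2 steps) gives f(n) = f(n-1) + f(n-2); base cases f(1)=1, f(2)=2.
Computing successive values: f(1)=1, f(2)=2, f(3)=3, f(4)=5, f(5)=8, f(6)=13, f(7)=21, f(8)=34, f(9)=55, f(10)=89, f(11)=144, f(12)=233, f(13)=377, f(14)=610, f(15)=987, f(16)=1597, f(17)=2584, f(18)=4181, f(19)=6765, f(20)=10946, f(21)=17711, f(22)=28657, f(23)=46368, f(24)=75025, f(25)=121393, f(26)=196418, f(27)=317811, f(28)=514229, f(29)=832040, f(30)=1346269, f(31)=2178309, f(32)=3524578.

Final answer: 3524578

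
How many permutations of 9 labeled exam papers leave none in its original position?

Derangements satisfy D(n) = (n-1)(D(n-1) + D(n-2)), starting from D(0)=1, D(1)=0.
D(2) = 1 x (0 + 1) = 1
D(3) = 2 x (1 + 0) = 2
D(4) = 3 x (2 + 1) = 9
D(5) = 4 x (9 + 2) = 44
D(6) = 5 x (44 + 9) = 265
D(7) = 6 x (265 + 44) = 1854
D(8) = 7 x (1854 + 265) = 14833
D(9) = 8 x (D(8) + D(7)) = 8 x (14833 + 1854)

Final answer: D(9) = 133496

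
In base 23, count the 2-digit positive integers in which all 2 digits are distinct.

The leading digit has 22 choices (anything but zero); the next has 22 (anything but the first), then 21, and so on, one fewer each time.
Total: 22 x 22.

Final answer: 484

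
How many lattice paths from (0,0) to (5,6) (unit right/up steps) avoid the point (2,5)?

Total paths to (5,6): C(11,6) = 462.
Paths through (2,5): C(7,5) x C(4,1) = 84.
Avoiding (2,5): 462 - 84.

Final answer: 378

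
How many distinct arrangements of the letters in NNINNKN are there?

Letters (I:1, K:1, N:5). Total letters: 7.
Permutations = 7!/(5!).

Final answer: 42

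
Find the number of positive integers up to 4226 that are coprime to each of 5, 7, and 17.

|div by 5|=845, |div by 7|=603, |div by 17|=248.
|div by 5&7|=120, |div by 5&17|=49, |div by 7&17|=35, |div by all|=7.
By inclusion-exclusion, divisible by at least one: 845+603+248-120-49-35+7 = 1499.
Not divisible by any: 4226 - 1499.

Final answer: 2727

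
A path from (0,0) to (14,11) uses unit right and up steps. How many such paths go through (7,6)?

Paths (0,0)->(7,6): C(13,6) = 1716.
Paths (7,6)->(14,11): C(12,5) = 792.
By multiplication principle: 1716 x 792.

Final answer: 1359072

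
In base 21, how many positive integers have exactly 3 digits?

In base 21, the leading digit has 20 choices (1..20); each of the remaining 2 digits has 21 choices.
Total: 20 x 21^2.

Final answer: 8820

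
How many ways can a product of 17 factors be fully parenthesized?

This is counted by the nth Catalan number C_n. Here n = 17 - 1 = 16.
C_n = C(2n,n)/(n+1), so C_{16} = C(32,16)/17 = 601080390/17.

Final answer: C_{16} = 35357670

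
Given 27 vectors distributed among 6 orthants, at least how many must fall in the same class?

By pigeonhole with 27 objects and 6 categories: ceiling(27/6).

Final answer: 5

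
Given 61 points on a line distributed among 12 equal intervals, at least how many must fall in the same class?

By pigeonhole with 61 objects and 12 categories: ceiling(61/12).

Final answer: 6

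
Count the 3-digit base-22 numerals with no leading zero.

In base 22, the leading digit has 21 choices (1..21); each of the remaining 2 digits has 22 choices.
Total: 21 x 22^2.

Final answer: 10164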